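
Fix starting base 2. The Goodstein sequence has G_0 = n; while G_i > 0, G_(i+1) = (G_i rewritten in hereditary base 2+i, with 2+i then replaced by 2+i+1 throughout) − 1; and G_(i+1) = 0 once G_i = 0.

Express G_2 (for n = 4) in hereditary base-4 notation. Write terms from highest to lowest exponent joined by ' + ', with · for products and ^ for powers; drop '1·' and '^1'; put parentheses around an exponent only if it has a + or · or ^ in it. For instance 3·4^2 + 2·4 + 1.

2·4^2 + 2·4 + 1

G_0 = 4. HB_2(4) = 2^2. Bump = 27. G_1 = 26.
G_1 = 26. HB_3(26) = 2·3^2 + 2·3 + 2. Bump = 42. G_2 = 41.
G_2 = 41. HB_4(41) = 2·4^2 + 2·4 + 1. Bump = 61. G_3 = 60.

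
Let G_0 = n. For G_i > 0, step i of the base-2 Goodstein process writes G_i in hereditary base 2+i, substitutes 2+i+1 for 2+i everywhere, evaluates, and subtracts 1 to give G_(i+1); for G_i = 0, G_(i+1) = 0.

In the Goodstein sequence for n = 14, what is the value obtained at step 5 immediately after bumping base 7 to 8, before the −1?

134404972

14 —HB2→ 2^(2 + 1) + 2^2 + 2 —bump→ 3^(3 + 1) + 3^3 + 3 = 111 —(−1)→ 110
110 —HB3→ 3^(3 + 1) + 3^3 + 2 —bump→ 4^(4 + 1) + 4^4 + 2 = 1282 —(−1)→ 1281
1281 —HB4→ 4^(4 + 1) + 4^4 + 1 —bump→ 5^(5 + 1) + 5^5 + 1 = 18751 —(−1)→ 18750
18750 —HB5→ 5^(5 + 1) + 5^5 —bump→ 6^(6 + 1) + 6^6 = 326592 —(−1)→ 326591
326591 —HB6→ 6^(6 + 1) + 5·6^5 + 5·6^4 + 5·6^3 + 5·6^2 + 5·6 + 5 —bump→ 7^(7 + 1) + 5·7^5 + 5·7^4 + 5·7^3 + 5·7^2 + 5·7 + 5 = 5862841 —(−1)→ 5862840
5862840 —HB7→ 7^(7 + 1) + 5·7^5 + 5·7^4 + 5·7^3 + 5·7^2 + 5·7 + 4 —bump→ 8^(8 + 1) + 5·8^5 + 5·8^4 + 5·8^3 + 5·8^2 + 5·8 + 4 = 134404972 —(−1)→ 134404971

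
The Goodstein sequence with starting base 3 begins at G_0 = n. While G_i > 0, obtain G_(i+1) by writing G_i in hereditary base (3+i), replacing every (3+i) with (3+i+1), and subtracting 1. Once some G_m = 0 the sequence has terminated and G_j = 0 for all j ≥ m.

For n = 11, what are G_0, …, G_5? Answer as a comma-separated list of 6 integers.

G_0 = 11. HB_3(11) = 3^2 + 2. Bump = 18. G_1 = 17.
G_1 = 17. HB_4(17) = 4^2 + 1. Bump = 26. G_2 = 25.
G_2 = 25. HB_5(25) = 5^2. Bump = 36. G_3 = 35.
G_3 = 35. HB_6(35) = 5·6 + 5. Bump = 40. G_4 = 39.
G_4 = 39. HB_7(39) = 5·7 + 4. Bump = 44. G_5 = 43.

11, 17, 25, 35, 39, 43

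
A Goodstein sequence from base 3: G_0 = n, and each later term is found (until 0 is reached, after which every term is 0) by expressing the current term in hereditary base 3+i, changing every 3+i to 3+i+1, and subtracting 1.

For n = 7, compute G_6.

step 0: 7 = 2·3 + 1; sub 4 for 3: 2·4 + 1; = 9; G_1 = 9−1 = 8
step 1: 8 = 2·4; sub 5 for 4: 2·5; = 10; G_2 = 10−1 = 9
step 2: 9 = 5 + 4; sub 6 for 5: 6 + 4; = 10; G_3 = 10−1 = 9
step 3: 9 = 6 + 3; sub 7 for 6: 7 + 3; = 10; G_4 = 10−1 = 9
step 4: 9 = 7 + 2; sub 8 for 7: 8 + 2; = 10; G_5 = 10−1 = 9
step 5: 9 = 8 + 1; sub 9 for 8: 9 + 1; = 10; G_6 = 10−1 = 9
step 6: 9 = 9; sub 10 for 9: 10; = 10; G_7 = 10−1 = 9

9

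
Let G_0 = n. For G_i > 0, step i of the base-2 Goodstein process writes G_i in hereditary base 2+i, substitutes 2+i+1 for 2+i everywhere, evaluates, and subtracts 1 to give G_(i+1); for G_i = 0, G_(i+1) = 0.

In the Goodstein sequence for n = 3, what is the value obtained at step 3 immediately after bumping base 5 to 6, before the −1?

2

base 2: 3 = 2 + 1; at 3: 3 + 1 = 4; next = 3
base 3: 3 = 3; at 4: 4 = 4; next = 3
base 4: 3 = 3; at 5: 3 = 3; next = 2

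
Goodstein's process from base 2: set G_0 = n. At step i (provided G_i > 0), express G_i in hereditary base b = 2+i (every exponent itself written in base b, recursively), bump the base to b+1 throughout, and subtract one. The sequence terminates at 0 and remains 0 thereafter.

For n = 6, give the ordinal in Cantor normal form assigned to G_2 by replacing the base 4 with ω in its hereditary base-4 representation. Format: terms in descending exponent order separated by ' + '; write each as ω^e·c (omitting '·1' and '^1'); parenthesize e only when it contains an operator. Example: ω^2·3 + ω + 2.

ω^ω + 1

i=0: 6 = 2^2 + 2 (b=2); 2→3: 3^3 + 3 = 30; 30−1 = 29
i=1: 29 = 3^3 + 2 (b=3); 3→4: 4^4 + 2 = 258; 258−1 = 257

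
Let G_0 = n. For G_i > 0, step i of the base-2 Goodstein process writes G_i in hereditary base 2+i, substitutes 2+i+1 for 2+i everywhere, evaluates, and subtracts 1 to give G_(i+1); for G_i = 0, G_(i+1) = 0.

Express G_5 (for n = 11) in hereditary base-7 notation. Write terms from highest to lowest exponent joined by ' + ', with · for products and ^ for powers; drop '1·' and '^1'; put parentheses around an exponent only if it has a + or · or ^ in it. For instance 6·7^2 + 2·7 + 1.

G_0 = 11. HB_2(11) = 2^(2 + 1) + 2 + 1. Bump = 85. G_1 = 84.
G_1 = 84. HB_3(84) = 3^(3 + 1) + 3. Bump = 1028. G_2 = 1027.
G_2 = 1027. HB_4(1027) = 4^(4 + 1) + 3. Bump = 15628. G_3 = 15627.
G_3 = 15627. HB_5(15627) = 5^(5 + 1) + 2. Bump = 279938. G_4 = 279937.
G_4 = 279937. HB_6(279937) = 6^(6 + 1) + 1. Bump = 5764802. G_5 = 5764801.
G_5 = 5764801. HB_7(5764801) = 7^(7 + 1). Bump = 134217728. G_6 = 134217727.

7^(7 + 1)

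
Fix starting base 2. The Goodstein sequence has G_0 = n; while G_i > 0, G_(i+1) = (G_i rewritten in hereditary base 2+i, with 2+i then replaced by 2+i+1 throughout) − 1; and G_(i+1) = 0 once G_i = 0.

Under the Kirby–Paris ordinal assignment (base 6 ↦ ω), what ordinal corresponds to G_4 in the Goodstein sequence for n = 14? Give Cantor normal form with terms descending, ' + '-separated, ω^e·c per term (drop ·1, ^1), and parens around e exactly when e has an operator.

step 0: 14 = 2^(2 + 1) + 2^2 + 2; sub 3 for 2: 3^(3 + 1) + 3^3 + 3; = 111; G_1 = 111−1 = 110
step 1: 110 = 3^(3 + 1) + 3^3 + 2; sub 4 for 3: 4^(4 + 1) + 4^4 + 2; = 1282; G_2 = 1282−1 = 1281
step 2: 1281 = 4^(4 + 1) + 4^4 + 1; sub 5 for 4: 5^(5 + 1) + 5^5 + 1; = 18751; G_3 = 18751−1 = 18750
step 3: 18750 = 5^(5 + 1) + 5^5; sub 6 for 5: 6^(6 + 1) + 6^6; = 326592; G_4 = 326592−1 = 326591
step 4: 326591 = 6^(6 + 1) + 5·6^5 + 5·6^4 + 5·6^3 + 5·6^2 + 5·6 + 5; sub 7 for 6: 7^(7 + 1) + 5·7^5 + 5·7^4 + 5·7^3 + 5·7^2 + 5·7 + 5; = 5862841; G_5 = 5862841−1 = 5862840

ω^(ω + 1) + ω^5·5 + ω^4·5 + ω^3·5 + ω^2·5 + ω·5 + 5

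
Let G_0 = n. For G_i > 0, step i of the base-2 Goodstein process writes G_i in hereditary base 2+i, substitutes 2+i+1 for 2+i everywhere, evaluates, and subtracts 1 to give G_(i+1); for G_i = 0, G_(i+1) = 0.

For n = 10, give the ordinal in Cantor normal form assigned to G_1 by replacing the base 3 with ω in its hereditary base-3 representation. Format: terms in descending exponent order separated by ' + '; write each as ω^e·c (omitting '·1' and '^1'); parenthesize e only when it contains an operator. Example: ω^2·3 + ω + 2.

ω^(ω + 1) + 2

base 2: 10 = 2^(2 + 1) + 2; at 3: 3^(3 + 1) + 3 = 84; next = 83
base 3: 83 = 3^(3 + 1) + 2; at 4: 4^(4 + 1) + 2 = 1026; next = 1025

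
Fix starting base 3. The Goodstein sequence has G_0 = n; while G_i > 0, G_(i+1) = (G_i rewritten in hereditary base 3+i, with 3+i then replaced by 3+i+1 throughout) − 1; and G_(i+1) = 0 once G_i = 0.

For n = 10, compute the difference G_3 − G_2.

10 —HB3→ 3^2 + 1 —bump→ 4^2 + 1 = 17 —(−1)→ 16
16 —HB4→ 4^2 —bump→ 5^2 = 25 —(−1)→ 24
24 —HB5→ 4·5 + 4 —bump→ 4·6 + 4 = 28 —(−1)→ 27

3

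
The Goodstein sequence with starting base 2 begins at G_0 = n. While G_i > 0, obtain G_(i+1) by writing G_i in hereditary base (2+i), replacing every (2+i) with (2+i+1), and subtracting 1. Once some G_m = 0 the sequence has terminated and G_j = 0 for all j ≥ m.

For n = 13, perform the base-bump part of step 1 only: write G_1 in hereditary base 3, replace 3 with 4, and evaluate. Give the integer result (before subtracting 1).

1280

[0] 13 ≡ 2^(2 + 1) + 2^2 + 1 (base 2). Lift 3: 109. −1: 108.
[1] 108 ≡ 3^(3 + 1) + 3^3 (base 3). Lift 4: 1280. −1: 1279.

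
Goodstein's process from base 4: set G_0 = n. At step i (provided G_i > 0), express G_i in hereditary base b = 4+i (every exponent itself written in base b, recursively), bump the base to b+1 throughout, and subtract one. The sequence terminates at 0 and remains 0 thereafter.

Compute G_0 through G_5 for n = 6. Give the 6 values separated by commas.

6, 6, 6, 6, 5, 4

i=0: 6 = 4 + 2 (b=4); 4→5: 5 + 2 = 7; 7−1 = 6
i=1: 6 = 5 + 1 (b=5); 5→6: 6 + 1 = 7; 7−1 = 6
i=2: 6 = 6 (b=6); 6→7: 7 = 7; 7−1 = 6
i=3: 6 = 6 (b=7); 7→8: 6 = 6; 6−1 = 5
i=4: 5 = 5 (b=8); 8→9: 5 = 5; 5−1 = 4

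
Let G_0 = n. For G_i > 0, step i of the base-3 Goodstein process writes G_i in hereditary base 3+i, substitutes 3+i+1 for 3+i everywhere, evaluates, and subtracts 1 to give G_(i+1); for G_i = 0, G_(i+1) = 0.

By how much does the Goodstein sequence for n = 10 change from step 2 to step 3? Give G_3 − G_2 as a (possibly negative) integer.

10 —HB3→ 3^2 + 1 —bump→ 4^2 + 1 = 17 —(−1)→ 16
16 —HB4→ 4^2 —bump→ 5^2 = 25 —(−1)→ 24
24 —HB5→ 4·5 + 4 —bump→ 4·6 + 4 = 28 —(−1)→ 27

3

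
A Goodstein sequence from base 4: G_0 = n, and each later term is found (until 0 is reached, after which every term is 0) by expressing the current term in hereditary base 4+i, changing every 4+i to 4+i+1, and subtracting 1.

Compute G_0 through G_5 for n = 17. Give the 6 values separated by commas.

17, 25, 35, 39, 43, 47

G_0=17  [base 4] 4^2 + 1  →[4↦5]→  5^2 + 1 = 26  −1 ⇒ G_1=25
G_1=25  [base 5] 5^2  →[5↦6]→  6^2 = 36  −1 ⇒ G_2=35
G_2=35  [base 6] 5·6 + 5  →[6↦7]→  5·7 + 5 = 40  −1 ⇒ G_3=39
G_3=39  [base 7] 5·7 + 4  →[7↦8]→  5·8 + 4 = 44  −1 ⇒ G_4=43
G_4=43  [base 8] 5·8 + 3  →[8↦9]→  5·9 + 3 = 48  −1 ⇒ G_5=47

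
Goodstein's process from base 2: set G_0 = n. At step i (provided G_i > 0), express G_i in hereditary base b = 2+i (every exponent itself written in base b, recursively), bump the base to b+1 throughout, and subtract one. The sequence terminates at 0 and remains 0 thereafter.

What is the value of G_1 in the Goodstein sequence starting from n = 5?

i=0: 5 = 2^2 + 1 (b=2); 2→3: 3^3 + 1 = 28; 28−1 = 27
i=1: 27 = 3^3 (b=3); 3→4: 4^4 = 256; 256−1 = 255

27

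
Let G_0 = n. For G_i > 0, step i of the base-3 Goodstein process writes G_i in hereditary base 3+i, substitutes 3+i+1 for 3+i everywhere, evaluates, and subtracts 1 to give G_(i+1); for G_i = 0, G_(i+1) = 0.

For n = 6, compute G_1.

7

step 0: 6 = 2·3; sub 4 for 3: 2·4; = 8; G_1 = 8−1 = 7
step 1: 7 = 4 + 3; sub 5 for 4: 5 + 3; = 8; G_2 = 8−1 = 7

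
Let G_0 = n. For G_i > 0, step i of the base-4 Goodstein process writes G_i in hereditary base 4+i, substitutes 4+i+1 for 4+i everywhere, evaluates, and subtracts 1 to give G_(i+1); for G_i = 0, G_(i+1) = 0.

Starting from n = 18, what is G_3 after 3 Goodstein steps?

G_0=18  [base 4] 4^2 + 2  →[4↦5]→  5^2 + 2 = 27  −1 ⇒ G_1=26
G_1=26  [base 5] 5^2 + 1  →[5↦6]→  6^2 + 1 = 37  −1 ⇒ G_2=36
G_2=36  [base 6] 6^2  →[6↦7]→  7^2 = 49  −1 ⇒ G_3=48
G_3=48  [base 7] 6·7 + 6  →[7↦8]→  6·8 + 6 = 54  −1 ⇒ G_4=53

48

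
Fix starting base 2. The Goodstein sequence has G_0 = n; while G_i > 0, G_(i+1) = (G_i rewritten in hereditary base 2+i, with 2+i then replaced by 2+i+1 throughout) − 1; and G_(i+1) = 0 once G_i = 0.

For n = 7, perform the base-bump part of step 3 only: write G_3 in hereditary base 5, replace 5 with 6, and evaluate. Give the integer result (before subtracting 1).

46658

(0) 7|_2 = 2^2 + 2 + 1 ↦ 3^3 + 3 + 1|_3 = 31 ⇒ 30
(1) 30|_3 = 3^3 + 3 ↦ 4^4 + 4|_4 = 260 ⇒ 259
(2) 259|_4 = 4^4 + 3 ↦ 5^5 + 3|_5 = 3128 ⇒ 3127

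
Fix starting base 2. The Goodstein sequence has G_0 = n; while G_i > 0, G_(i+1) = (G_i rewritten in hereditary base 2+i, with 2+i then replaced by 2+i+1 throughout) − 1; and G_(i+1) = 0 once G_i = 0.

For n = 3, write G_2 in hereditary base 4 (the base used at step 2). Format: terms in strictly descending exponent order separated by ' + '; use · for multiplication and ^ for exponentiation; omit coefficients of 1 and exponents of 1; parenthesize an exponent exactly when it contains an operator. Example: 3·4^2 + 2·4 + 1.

3

3 —HB2→ 2 + 1 —bump→ 3 + 1 = 4 —(−1)→ 3
3 —HB3→ 3 —bump→ 4 = 4 —(−1)→ 3
3 —HB4→ 3 —bump→ 3 = 3 —(−1)→ 2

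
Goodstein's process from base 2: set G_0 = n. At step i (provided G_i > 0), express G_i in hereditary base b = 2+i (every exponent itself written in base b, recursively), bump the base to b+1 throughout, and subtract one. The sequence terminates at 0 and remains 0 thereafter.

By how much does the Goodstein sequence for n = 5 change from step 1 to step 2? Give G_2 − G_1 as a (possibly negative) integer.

228

G_0=5  [base 2] 2^2 + 1  →[2↦3]→  3^3 + 1 = 28  −1 ⇒ G_1=27
G_1=27  [base 3] 3^3  →[3↦4]→  4^4 = 256  −1 ⇒ G_2=255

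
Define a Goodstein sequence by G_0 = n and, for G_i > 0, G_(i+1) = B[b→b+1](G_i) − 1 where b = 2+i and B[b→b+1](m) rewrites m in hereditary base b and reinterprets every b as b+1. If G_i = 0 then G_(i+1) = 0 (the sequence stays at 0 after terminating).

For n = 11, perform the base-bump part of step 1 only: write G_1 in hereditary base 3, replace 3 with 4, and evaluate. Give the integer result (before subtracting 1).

step 0: 11 = 2^(2 + 1) + 2 + 1; sub 3 for 2: 3^(3 + 1) + 3 + 1; = 85; G_1 = 85−1 = 84
step 1: 84 = 3^(3 + 1) + 3; sub 4 for 3: 4^(4 + 1) + 4; = 1028; G_2 = 1028−1 = 1027

1028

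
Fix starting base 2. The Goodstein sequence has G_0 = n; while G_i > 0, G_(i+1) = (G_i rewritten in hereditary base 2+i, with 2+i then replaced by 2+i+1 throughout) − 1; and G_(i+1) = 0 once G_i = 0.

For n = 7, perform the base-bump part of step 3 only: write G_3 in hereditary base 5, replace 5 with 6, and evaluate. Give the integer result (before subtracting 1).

46658

7 —HB2→ 2^2 + 2 + 1 —bump→ 3^3 + 3 + 1 = 31 —(−1)→ 30
30 —HB3→ 3^3 + 3 —bump→ 4^4 + 4 = 260 —(−1)→ 259
259 —HB4→ 4^4 + 3 —bump→ 5^5 + 3 = 3128 —(−1)→ 3127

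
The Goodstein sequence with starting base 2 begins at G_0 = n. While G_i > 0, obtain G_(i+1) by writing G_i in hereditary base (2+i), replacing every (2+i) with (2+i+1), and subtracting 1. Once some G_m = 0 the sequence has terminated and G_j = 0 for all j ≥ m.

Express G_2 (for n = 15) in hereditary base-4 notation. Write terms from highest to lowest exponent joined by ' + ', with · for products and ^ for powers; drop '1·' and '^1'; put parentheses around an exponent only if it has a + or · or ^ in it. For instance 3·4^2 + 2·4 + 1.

4^(4 + 1) + 4^4 + 3

i=0: 15 = 2^(2 + 1) + 2^2 + 2 + 1 (b=2); 2→3: 3^(3 + 1) + 3^3 + 3 + 1 = 112; 112−1 = 111
i=1: 111 = 3^(3 + 1) + 3^3 + 3 (b=3); 3→4: 4^(4 + 1) + 4^4 + 4 = 1284; 1284−1 = 1283
i=2: 1283 = 4^(4 + 1) + 4^4 + 3 (b=4); 4→5: 5^(5 + 1) + 5^5 + 3 = 18753; 18753−1 = 18752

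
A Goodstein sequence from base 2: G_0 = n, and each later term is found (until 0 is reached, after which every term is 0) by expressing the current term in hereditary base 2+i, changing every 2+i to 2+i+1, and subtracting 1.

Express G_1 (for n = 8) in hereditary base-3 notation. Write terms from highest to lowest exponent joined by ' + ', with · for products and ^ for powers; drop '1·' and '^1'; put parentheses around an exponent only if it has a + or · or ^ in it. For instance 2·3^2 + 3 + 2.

2·3^3 + 2·3^2 + 2·3 + 2

base 2: 8 = 2^(2 + 1); at 3: 3^(3 + 1) = 81; next = 80
base 3: 80 = 2·3^3 + 2·3^2 + 2·3 + 2; at 4: 2·4^4 + 2·4^2 + 2·4 + 2 = 554; next = 553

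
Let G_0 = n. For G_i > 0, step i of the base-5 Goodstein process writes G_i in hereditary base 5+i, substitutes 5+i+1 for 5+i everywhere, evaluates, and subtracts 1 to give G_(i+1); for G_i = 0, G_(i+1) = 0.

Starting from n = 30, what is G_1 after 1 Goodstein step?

(0) 30|_5 = 5^2 + 5 ↦ 6^2 + 6|_6 = 42 ⇒ 41
(1) 41|_6 = 6^2 + 5 ↦ 7^2 + 5|_7 = 54 ⇒ 53

41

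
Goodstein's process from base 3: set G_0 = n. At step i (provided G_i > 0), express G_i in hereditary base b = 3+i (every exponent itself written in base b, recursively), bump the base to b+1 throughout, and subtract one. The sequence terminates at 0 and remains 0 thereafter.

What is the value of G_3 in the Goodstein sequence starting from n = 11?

35

G_0=11  [base 3] 3^2 + 2  →[3↦4]→  4^2 + 2 = 18  −1 ⇒ G_1=17
G_1=17  [base 4] 4^2 + 1  →[4↦5]→  5^2 + 1 = 26  −1 ⇒ G_2=25
G_2=25  [base 5] 5^2  →[5↦6]→  6^2 = 36  −1 ⇒ G_3=35
G_3=35  [base 6] 5·6 + 5  →[6↦7]→  5·7 + 5 = 40  −1 ⇒ G_4=39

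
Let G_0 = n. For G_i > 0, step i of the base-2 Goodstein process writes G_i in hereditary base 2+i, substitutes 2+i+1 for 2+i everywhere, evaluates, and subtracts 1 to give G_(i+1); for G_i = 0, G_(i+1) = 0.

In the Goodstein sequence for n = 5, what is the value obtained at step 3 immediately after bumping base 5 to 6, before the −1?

776

step 0: 5 = 2^2 + 1; sub 3 for 2: 3^3 + 1; = 28; G_1 = 28−1 = 27
step 1: 27 = 3^3; sub 4 for 3: 4^4; = 256; G_2 = 256−1 = 255
step 2: 255 = 3·4^3 + 3·4^2 + 3·4 + 3; sub 5 for 4: 3·5^3 + 3·5^2 + 3·5 + 3; = 468; G_3 = 468−1 = 467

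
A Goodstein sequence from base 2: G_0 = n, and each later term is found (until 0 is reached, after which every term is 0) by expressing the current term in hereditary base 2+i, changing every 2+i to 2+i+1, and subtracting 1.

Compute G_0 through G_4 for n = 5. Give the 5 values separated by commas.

5, 27, 255, 467, 775

[0] 5 ≡ 2^2 + 1 (base 2). Lift 3: 28. −1: 27.
[1] 27 ≡ 3^3 (base 3). Lift 4: 256. −1: 255.
[2] 255 ≡ 3·4^3 + 3·4^2 + 3·4 + 3 (base 4). Lift 5: 468. −1: 467.
[3] 467 ≡ 3·5^3 + 3·5^2 + 3·5 + 2 (base 5). Lift 6: 776. −1: 775.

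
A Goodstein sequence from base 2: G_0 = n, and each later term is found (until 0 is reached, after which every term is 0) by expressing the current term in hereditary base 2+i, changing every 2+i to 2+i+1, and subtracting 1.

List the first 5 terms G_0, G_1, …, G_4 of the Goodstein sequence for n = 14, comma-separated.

base 2: 14 = 2^(2 + 1) + 2^2 + 2; at 3: 3^(3 + 1) + 3^3 + 3 = 111; next = 110
base 3: 110 = 3^(3 + 1) + 3^3 + 2; at 4: 4^(4 + 1) + 4^4 + 2 = 1282; next = 1281
base 4: 1281 = 4^(4 + 1) + 4^4 + 1; at 5: 5^(5 + 1) + 5^5 + 1 = 18751; next = 18750
base 5: 18750 = 5^(5 + 1) + 5^5; at 6: 6^(6 + 1) + 6^6 = 326592; next = 326591

14, 110, 1281, 18750, 326591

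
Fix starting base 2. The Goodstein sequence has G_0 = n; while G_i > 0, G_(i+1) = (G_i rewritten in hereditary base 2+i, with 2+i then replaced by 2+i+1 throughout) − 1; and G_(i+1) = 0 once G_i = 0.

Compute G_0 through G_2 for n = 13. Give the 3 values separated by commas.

G_0=13  [base 2] 2^(2 + 1) + 2^2 + 1  →[2↦3]→  3^(3 + 1) + 3^3 + 1 = 109  −1 ⇒ G_1=108
G_1=108  [base 3] 3^(3 + 1) + 3^3  →[3↦4]→  4^(4 + 1) + 4^4 = 1280  −1 ⇒ G_2=1279

13, 108, 1279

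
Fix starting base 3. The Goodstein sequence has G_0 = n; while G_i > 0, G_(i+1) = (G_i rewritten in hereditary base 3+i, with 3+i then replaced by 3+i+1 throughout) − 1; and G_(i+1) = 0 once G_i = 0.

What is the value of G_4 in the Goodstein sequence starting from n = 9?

21

base 3: 9 = 3^2; at 4: 4^2 = 16; next = 15
base 4: 15 = 3·4 + 3; at 5: 3·5 + 3 = 18; next = 17
base 5: 17 = 3·5 + 2; at 6: 3·6 + 2 = 20; next = 19
base 6: 19 = 3·6 + 1; at 7: 3·7 + 1 = 22; next = 21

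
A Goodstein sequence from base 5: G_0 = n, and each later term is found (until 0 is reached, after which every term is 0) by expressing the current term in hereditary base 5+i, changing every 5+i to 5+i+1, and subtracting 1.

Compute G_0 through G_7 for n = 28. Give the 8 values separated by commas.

28, 38, 50, 64, 80, 87, 94, 101

i=0: 28 = 5^2 + 3 (b=5); 5→6: 6^2 + 3 = 39; 39−1 = 38
i=1: 38 = 6^2 + 2 (b=6); 6→7: 7^2 + 2 = 51; 51−1 = 50
i=2: 50 = 7^2 + 1 (b=7); 7→8: 8^2 + 1 = 65; 65−1 = 64
i=3: 64 = 8^2 (b=8); 8→9: 9^2 = 81; 81−1 = 80
i=4: 80 = 8·9 + 8 (b=9); 9→10: 8·10 + 8 = 88; 88−1 = 87
i=5: 87 = 8·10 + 7 (b=10); 10→11: 8·11 + 7 = 95; 95−1 = 94
i=6: 94 = 8·11 + 6 (b=11); 11→12: 8·12 + 6 = 102; 102−1 = 101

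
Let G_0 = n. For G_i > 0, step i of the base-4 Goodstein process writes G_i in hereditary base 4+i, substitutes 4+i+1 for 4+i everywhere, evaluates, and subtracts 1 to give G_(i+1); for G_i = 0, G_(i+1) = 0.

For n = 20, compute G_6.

[0] 20 ≡ 4^2 + 4 (base 4). Lift 5: 30. −1: 29.
[1] 29 ≡ 5^2 + 4 (base 5). Lift 6: 40. −1: 39.
[2] 39 ≡ 6^2 + 3 (base 6). Lift 7: 52. −1: 51.
[3] 51 ≡ 7^2 + 2 (base 7). Lift 8: 66. −1: 65.
[4] 65 ≡ 8^2 + 1 (base 8). Lift 9: 82. −1: 81.
[5] 81 ≡ 9^2 (base 9). Lift 10: 100. −1: 99.
[6] 99 ≡ 9·10 + 9 (base 10). Lift 11: 108. −1: 107.

99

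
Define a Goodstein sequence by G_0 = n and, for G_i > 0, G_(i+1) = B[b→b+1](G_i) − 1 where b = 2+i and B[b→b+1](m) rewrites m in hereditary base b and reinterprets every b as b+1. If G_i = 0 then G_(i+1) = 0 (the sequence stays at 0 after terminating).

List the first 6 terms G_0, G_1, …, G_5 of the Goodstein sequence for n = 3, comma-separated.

3, 3, 3, 2, 1, 0

3 —HB2→ 2 + 1 —bump→ 3 + 1 = 4 —(−1)→ 3
3 —HB3→ 3 —bump→ 4 = 4 —(−1)→ 3
3 —HB4→ 3 —bump→ 3 = 3 —(−1)→ 2
2 —HB5→ 2 —bump→ 2 = 2 —(−1)→ 1
1 —HB6→ 1 —bump→ 1 = 1 —(−1)→ 0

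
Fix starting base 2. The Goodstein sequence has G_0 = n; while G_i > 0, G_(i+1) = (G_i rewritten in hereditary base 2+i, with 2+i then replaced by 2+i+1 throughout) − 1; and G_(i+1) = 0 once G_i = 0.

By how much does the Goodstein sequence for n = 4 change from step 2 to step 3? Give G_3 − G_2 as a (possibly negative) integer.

19

(0) 4|_2 = 2^2 ↦ 3^3|_3 = 27 ⇒ 26
(1) 26|_3 = 2·3^2 + 2·3 + 2 ↦ 2·4^2 + 2·4 + 2|_4 = 42 ⇒ 41
(2) 41|_4 = 2·4^2 + 2·4 + 1 ↦ 2·5^2 + 2·5 + 1|_5 = 61 ⇒ 60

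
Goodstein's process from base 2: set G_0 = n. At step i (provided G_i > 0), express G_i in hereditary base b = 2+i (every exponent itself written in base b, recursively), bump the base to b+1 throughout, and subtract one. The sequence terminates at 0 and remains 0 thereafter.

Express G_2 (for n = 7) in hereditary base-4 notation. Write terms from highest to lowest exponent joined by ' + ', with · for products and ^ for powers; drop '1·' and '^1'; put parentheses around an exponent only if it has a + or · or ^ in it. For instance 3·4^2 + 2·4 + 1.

(0) 7|_2 = 2^2 + 2 + 1 ↦ 3^3 + 3 + 1|_3 = 31 ⇒ 30
(1) 30|_3 = 3^3 + 3 ↦ 4^4 + 4|_4 = 260 ⇒ 259

4^4 + 3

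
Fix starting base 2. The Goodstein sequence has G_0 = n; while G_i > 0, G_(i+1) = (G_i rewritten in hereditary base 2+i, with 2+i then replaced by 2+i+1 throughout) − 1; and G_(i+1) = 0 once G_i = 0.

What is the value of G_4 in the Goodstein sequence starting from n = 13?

G_0 = 13. HB_2(13) = 2^(2 + 1) + 2^2 + 1. Bump = 109. G_1 = 108.
G_1 = 108. HB_3(108) = 3^(3 + 1) + 3^3. Bump = 1280. G_2 = 1279.
G_2 = 1279. HB_4(1279) = 4^(4 + 1) + 3·4^3 + 3·4^2 + 3·4 + 3. Bump = 16093. G_3 = 16092.
G_3 = 16092. HB_5(16092) = 5^(5 + 1) + 3·5^3 + 3·5^2 + 3·5 + 2. Bump = 280712. G_4 = 280711.
G_4 = 280711. HB_6(280711) = 6^(6 + 1) + 3·6^3 + 3·6^2 + 3·6 + 1. Bump = 5765999. G_5 = 5765998.

280711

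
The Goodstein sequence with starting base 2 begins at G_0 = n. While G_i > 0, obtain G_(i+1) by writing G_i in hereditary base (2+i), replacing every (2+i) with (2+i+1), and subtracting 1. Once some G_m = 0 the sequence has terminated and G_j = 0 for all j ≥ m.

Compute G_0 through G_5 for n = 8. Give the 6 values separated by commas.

step 0: 8 = 2^(2 + 1); sub 3 for 2: 3^(3 + 1); = 81; G_1 = 81−1 = 80
step 1: 80 = 2·3^3 + 2·3^2 + 2·3 + 2; sub 4 for 3: 2·4^4 + 2·4^2 + 2·4 + 2; = 554; G_2 = 554−1 = 553
step 2: 553 = 2·4^4 + 2·4^2 + 2·4 + 1; sub 5 for 4: 2·5^5 + 2·5^2 + 2·5 + 1; = 6311; G_3 = 6311−1 = 6310
step 3: 6310 = 2·5^5 + 2·5^2 + 2·5; sub 6 for 5: 2·6^6 + 2·6^2 + 2·6; = 93396; G_4 = 93396−1 = 93395
step 4: 93395 = 2·6^6 + 2·6^2 + 6 + 5; sub 7 for 6: 2·7^7 + 2·7^2 + 7 + 5; = 1647196; G_5 = 1647196−1 = 1647195

8, 80, 553, 6310, 93395, 1647195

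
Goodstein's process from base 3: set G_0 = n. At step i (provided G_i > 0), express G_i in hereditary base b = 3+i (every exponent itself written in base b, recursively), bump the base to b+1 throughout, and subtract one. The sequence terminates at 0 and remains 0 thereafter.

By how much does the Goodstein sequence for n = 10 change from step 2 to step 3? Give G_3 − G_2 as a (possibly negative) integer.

3

(0) 10|_3 = 3^2 + 1 ↦ 4^2 + 1|_4 = 17 ⇒ 16
(1) 16|_4 = 4^2 ↦ 5^2|_5 = 25 ⇒ 24
(2) 24|_5 = 4·5 + 4 ↦ 4·6 + 4|_6 = 28 ⇒ 27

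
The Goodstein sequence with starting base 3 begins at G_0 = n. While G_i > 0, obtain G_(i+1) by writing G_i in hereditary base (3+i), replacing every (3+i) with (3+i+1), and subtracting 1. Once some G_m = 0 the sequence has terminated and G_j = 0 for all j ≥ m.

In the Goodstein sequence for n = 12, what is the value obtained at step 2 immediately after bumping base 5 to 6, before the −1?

G_0 = 12. HB_3(12) = 3^2 + 3. Bump = 20. G_1 = 19.
G_1 = 19. HB_4(19) = 4^2 + 3. Bump = 28. G_2 = 27.

38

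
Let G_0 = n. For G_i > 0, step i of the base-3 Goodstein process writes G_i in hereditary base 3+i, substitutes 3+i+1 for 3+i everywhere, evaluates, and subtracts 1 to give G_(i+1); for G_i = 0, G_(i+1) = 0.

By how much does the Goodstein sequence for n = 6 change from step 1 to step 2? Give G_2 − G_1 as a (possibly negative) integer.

base 3: 6 = 2·3; at 4: 2·4 = 8; next = 7
base 4: 7 = 4 + 3; at 5: 5 + 3 = 8; next = 7

0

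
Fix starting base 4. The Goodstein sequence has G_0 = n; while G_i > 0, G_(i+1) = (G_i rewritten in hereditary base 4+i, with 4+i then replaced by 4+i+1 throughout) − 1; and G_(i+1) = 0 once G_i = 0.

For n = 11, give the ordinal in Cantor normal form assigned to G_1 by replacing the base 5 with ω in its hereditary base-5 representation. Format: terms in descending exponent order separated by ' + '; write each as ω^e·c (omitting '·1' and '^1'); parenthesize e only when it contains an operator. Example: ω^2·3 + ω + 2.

G_0=11  [base 4] 2·4 + 3  →[4↦5]→  2·5 + 3 = 13  −1 ⇒ G_1=12
G_1=12  [base 5] 2·5 + 2  →[5↦6]→  2·6 + 2 = 14  −1 ⇒ G_2=13

ω·2 + 2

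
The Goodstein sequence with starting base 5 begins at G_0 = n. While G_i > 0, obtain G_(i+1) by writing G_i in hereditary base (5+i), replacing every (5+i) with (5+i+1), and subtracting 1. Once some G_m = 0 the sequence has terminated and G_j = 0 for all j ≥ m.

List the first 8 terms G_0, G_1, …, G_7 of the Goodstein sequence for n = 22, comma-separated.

base 5: 22 = 4·5 + 2; at 6: 4·6 + 2 = 26; next = 25
base 6: 25 = 4·6 + 1; at 7: 4·7 + 1 = 29; next = 28
base 7: 28 = 4·7; at 8: 4·8 = 32; next = 31
base 8: 31 = 3·8 + 7; at 9: 3·9 + 7 = 34; next = 33
base 9: 33 = 3·9 + 6; at 10: 3·10 + 6 = 36; next = 35
base 10: 35 = 3·10 + 5; at 11: 3·11 + 5 = 38; next = 37
base 11: 37 = 3·11 + 4; at 12: 3·12 + 4 = 40; next = 39

22, 25, 28, 31, 33, 35, 37, 39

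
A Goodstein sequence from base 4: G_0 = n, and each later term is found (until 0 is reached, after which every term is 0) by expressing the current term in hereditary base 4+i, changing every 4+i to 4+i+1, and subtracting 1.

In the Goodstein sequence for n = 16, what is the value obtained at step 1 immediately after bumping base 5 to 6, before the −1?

28

16 —HB4→ 4^2 —bump→ 5^2 = 25 —(−1)→ 24
24 —HB5→ 4·5 + 4 —bump→ 4·6 + 4 = 28 —(−1)→ 27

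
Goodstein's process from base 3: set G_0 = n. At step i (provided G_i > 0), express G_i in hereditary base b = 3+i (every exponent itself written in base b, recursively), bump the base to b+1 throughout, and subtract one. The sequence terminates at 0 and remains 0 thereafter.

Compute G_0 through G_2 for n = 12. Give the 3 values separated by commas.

(0) 12|_3 = 3^2 + 3 ↦ 4^2 + 4|_4 = 20 ⇒ 19
(1) 19|_4 = 4^2 + 3 ↦ 5^2 + 3|_5 = 28 ⇒ 27

12, 19, 27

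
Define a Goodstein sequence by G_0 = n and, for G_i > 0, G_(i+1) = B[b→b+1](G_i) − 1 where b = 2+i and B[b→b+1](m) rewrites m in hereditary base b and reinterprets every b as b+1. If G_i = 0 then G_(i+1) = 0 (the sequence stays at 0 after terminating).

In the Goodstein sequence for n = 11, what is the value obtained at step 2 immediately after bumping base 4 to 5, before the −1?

step 0: 11 = 2^(2 + 1) + 2 + 1; sub 3 for 2: 3^(3 + 1) + 3 + 1; = 85; G_1 = 85−1 = 84
step 1: 84 = 3^(3 + 1) + 3; sub 4 for 3: 4^(4 + 1) + 4; = 1028; G_2 = 1028−1 = 1027
step 2: 1027 = 4^(4 + 1) + 3; sub 5 for 4: 5^(5 + 1) + 3; = 15628; G_3 = 15628−1 = 15627

15628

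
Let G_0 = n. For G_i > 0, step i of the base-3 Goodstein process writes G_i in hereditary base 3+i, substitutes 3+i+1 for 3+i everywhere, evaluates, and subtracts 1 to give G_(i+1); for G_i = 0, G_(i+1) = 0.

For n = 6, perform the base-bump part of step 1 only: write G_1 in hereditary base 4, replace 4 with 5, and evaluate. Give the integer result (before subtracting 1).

8

G_0=6  [base 3] 2·3  →[3↦4]→  2·4 = 8  −1 ⇒ G_1=7
G_1=7  [base 4] 4 + 3  →[4↦5]→  5 + 3 = 8  −1 ⇒ G_2=7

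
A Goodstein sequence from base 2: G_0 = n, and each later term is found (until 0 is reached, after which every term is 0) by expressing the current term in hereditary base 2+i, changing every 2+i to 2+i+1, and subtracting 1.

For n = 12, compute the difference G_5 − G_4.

5484891

step 0: 12 = 2^(2 + 1) + 2^2; sub 3 for 2: 3^(3 + 1) + 3^3; = 108; G_1 = 108−1 = 107
step 1: 107 = 3^(3 + 1) + 2·3^2 + 2·3 + 2; sub 4 for 3: 4^(4 + 1) + 2·4^2 + 2·4 + 2; = 1066; G_2 = 1066−1 = 1065
step 2: 1065 = 4^(4 + 1) + 2·4^2 + 2·4 + 1; sub 5 for 4: 5^(5 + 1) + 2·5^2 + 2·5 + 1; = 15686; G_3 = 15686−1 = 15685
step 3: 15685 = 5^(5 + 1) + 2·5^2 + 2·5; sub 6 for 5: 6^(6 + 1) + 2·6^2 + 2·6; = 280020; G_4 = 280020−1 = 280019
step 4: 280019 = 6^(6 + 1) + 2·6^2 + 6 + 5; sub 7 for 6: 7^(7 + 1) + 2·7^2 + 7 + 5; = 5764911; G_5 = 5764911−1 = 5764910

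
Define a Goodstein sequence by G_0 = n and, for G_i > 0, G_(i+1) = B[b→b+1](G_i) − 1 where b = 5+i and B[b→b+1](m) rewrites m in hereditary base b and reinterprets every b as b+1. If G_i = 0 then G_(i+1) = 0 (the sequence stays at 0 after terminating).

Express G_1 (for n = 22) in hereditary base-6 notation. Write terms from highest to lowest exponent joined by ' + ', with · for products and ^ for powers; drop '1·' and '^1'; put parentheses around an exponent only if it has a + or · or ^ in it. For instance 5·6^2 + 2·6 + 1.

4·6 + 1

[0] 22 ≡ 4·5 + 2 (base 5). Lift 6: 26. −1: 25.
[1] 25 ≡ 4·6 + 1 (base 6). Lift 7: 29. −1: 28.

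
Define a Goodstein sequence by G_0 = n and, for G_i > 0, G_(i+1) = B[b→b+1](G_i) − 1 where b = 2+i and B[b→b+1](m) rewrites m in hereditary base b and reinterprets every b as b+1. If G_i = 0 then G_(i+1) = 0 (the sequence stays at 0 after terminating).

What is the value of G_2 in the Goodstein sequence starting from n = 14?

14 —HB2→ 2^(2 + 1) + 2^2 + 2 —bump→ 3^(3 + 1) + 3^3 + 3 = 111 —(−1)→ 110
110 —HB3→ 3^(3 + 1) + 3^3 + 2 —bump→ 4^(4 + 1) + 4^4 + 2 = 1282 —(−1)→ 1281
1281 —HB4→ 4^(4 + 1) + 4^4 + 1 —bump→ 5^(5 + 1) + 5^5 + 1 = 18751 —(−1)→ 18750

1281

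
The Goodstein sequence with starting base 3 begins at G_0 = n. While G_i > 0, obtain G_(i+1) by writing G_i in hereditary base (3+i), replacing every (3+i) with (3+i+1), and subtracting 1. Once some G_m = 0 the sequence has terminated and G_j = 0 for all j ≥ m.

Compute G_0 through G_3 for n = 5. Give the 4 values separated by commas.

(0) 5|_3 = 3 + 2 ↦ 4 + 2|_4 = 6 ⇒ 5
(1) 5|_4 = 4 + 1 ↦ 5 + 1|_5 = 6 ⇒ 5
(2) 5|_5 = 5 ↦ 6|_6 = 6 ⇒ 5

5, 5, 5, 5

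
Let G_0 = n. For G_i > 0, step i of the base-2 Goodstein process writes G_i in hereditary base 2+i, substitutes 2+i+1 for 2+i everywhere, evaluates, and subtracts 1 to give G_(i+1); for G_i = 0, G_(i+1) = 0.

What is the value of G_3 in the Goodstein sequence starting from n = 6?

step 0: 6 = 2^2 + 2; sub 3 for 2: 3^3 + 3; = 30; G_1 = 30−1 = 29
step 1: 29 = 3^3 + 2; sub 4 for 3: 4^4 + 2; = 258; G_2 = 258−1 = 257
step 2: 257 = 4^4 + 1; sub 5 for 4: 5^5 + 1; = 3126; G_3 = 3126−1 = 3125

3125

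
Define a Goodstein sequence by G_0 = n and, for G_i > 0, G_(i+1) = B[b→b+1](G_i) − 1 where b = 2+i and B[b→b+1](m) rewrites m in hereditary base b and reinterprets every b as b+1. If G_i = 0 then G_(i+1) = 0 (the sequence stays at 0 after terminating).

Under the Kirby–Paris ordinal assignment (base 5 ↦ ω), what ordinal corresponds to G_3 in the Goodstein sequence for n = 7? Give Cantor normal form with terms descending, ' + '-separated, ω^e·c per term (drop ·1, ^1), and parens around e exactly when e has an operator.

G_0 = 7. HB_2(7) = 2^2 + 2 + 1. Bump = 31. G_1 = 30.
G_1 = 30. HB_3(30) = 3^3 + 3. Bump = 260. G_2 = 259.
G_2 = 259. HB_4(259) = 4^4 + 3. Bump = 3128. G_3 = 3127.

ω^ω + 2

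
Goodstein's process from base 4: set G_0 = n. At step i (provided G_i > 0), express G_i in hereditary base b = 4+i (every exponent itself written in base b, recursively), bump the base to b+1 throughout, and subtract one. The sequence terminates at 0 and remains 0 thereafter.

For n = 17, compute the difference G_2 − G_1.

i=0: 17 = 4^2 + 1 (b=4); 4→5: 5^2 + 1 = 26; 26−1 = 25
i=1: 25 = 5^2 (b=5); 5→6: 6^2 = 36; 36−1 = 35

10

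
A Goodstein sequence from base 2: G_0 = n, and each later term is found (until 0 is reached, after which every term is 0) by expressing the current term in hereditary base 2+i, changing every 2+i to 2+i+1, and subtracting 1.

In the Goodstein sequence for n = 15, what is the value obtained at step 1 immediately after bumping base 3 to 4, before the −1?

i=0: 15 = 2^(2 + 1) + 2^2 + 2 + 1 (b=2); 2→3: 3^(3 + 1) + 3^3 + 3 + 1 = 112; 112−1 = 111
i=1: 111 = 3^(3 + 1) + 3^3 + 3 (b=3); 3→4: 4^(4 + 1) + 4^4 + 4 = 1284; 1284−1 = 1283

1284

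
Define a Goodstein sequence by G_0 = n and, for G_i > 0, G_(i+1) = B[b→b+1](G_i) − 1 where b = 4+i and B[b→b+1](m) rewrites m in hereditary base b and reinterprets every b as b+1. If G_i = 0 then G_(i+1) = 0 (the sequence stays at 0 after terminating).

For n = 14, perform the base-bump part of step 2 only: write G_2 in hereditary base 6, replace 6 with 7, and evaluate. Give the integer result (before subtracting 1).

base 4: 14 = 3·4 + 2; at 5: 3·5 + 2 = 17; next = 16
base 5: 16 = 3·5 + 1; at 6: 3·6 + 1 = 19; next = 18

21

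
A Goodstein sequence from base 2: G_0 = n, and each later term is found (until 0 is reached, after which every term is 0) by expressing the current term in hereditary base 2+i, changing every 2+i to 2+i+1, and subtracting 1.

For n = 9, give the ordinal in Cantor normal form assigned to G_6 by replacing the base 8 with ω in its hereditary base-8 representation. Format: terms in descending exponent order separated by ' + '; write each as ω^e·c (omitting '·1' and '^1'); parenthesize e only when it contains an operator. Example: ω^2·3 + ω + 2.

ω^ω·3 + ω^3·3 + ω^2·3 + ω·2 + 7

(0) 9|_2 = 2^(2 + 1) + 1 ↦ 3^(3 + 1) + 1|_3 = 82 ⇒ 81
(1) 81|_3 = 3^(3 + 1) ↦ 4^(4 + 1)|_4 = 1024 ⇒ 1023
(2) 1023|_4 = 3·4^4 + 3·4^3 + 3·4^2 + 3·4 + 3 ↦ 3·5^5 + 3·5^3 + 3·5^2 + 3·5 + 3|_5 = 9843 ⇒ 9842
(3) 9842|_5 = 3·5^5 + 3·5^3 + 3·5^2 + 3·5 + 2 ↦ 3·6^6 + 3·6^3 + 3·6^2 + 3·6 + 2|_6 = 140744 ⇒ 140743
(4) 140743|_6 = 3·6^6 + 3·6^3 + 3·6^2 + 3·6 + 1 ↦ 3·7^7 + 3·7^3 + 3·7^2 + 3·7 + 1|_7 = 2471827 ⇒ 2471826
(5) 2471826|_7 = 3·7^7 + 3·7^3 + 3·7^2 + 3·7 ↦ 3·8^8 + 3·8^3 + 3·8^2 + 3·8|_8 = 50333400 ⇒ 50333399
(6) 50333399|_8 = 3·8^8 + 3·8^3 + 3·8^2 + 2·8 + 7 ↦ 3·9^9 + 3·9^3 + 3·9^2 + 2·9 + 7|_9 = 1162263922 ⇒ 1162263921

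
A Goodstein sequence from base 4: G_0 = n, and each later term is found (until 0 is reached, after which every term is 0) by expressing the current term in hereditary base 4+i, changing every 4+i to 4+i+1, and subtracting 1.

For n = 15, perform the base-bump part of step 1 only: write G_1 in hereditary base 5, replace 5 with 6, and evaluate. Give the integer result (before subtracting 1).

[0] 15 ≡ 3·4 + 3 (base 4). Lift 5: 18. −1: 17.
[1] 17 ≡ 3·5 + 2 (base 5). Lift 6: 20. −1: 19.

20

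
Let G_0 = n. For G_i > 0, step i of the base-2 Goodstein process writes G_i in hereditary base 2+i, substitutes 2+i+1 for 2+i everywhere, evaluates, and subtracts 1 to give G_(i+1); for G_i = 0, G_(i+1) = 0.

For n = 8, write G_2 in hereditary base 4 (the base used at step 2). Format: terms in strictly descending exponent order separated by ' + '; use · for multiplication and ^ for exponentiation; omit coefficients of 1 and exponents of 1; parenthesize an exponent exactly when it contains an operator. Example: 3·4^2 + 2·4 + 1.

base 2: 8 = 2^(2 + 1); at 3: 3^(3 + 1) = 81; next = 80
base 3: 80 = 2·3^3 + 2·3^2 + 2·3 + 2; at 4: 2·4^4 + 2·4^2 + 2·4 + 2 = 554; next = 553
base 4: 553 = 2·4^4 + 2·4^2 + 2·4 + 1; at 5: 2·5^5 + 2·5^2 + 2·5 + 1 = 6311; next = 6310

2·4^4 + 2·4^2 + 2·4 + 1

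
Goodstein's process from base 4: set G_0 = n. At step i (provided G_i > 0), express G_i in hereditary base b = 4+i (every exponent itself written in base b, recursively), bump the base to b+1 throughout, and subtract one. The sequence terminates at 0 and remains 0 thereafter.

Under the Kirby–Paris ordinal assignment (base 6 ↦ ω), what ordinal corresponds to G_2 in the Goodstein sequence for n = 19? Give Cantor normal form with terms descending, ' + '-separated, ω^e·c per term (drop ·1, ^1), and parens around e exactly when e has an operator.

ω^2 + 1

i=0: 19 = 4^2 + 3 (b=4); 4→5: 5^2 + 3 = 28; 28−1 = 27
i=1: 27 = 5^2 + 2 (b=5); 5→6: 6^2 + 2 = 38; 38−1 = 37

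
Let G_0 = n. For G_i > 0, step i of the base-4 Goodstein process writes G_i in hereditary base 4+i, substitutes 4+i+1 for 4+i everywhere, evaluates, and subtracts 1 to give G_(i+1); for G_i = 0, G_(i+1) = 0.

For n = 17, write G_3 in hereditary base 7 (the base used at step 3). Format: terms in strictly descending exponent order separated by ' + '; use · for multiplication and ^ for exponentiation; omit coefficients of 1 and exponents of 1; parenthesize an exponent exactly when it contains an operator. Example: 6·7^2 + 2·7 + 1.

17 —HB4→ 4^2 + 1 —bump→ 5^2 + 1 = 26 —(−1)→ 25
25 —HB5→ 5^2 —bump→ 6^2 = 36 —(−1)→ 35
35 —HB6→ 5·6 + 5 —bump→ 5·7 + 5 = 40 —(−1)→ 39
39 —HB7→ 5·7 + 4 —bump→ 5·8 + 4 = 44 —(−1)→ 43

5·7 + 4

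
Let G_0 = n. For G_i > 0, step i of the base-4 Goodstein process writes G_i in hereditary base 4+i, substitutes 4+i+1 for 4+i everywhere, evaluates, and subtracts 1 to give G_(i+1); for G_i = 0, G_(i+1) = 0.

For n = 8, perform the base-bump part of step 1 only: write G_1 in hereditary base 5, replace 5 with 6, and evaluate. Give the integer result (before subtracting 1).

8 —HB4→ 2·4 —bump→ 2·5 = 10 —(−1)→ 9
9 —HB5→ 5 + 4 —bump→ 6 + 4 = 10 —(−1)→ 9

10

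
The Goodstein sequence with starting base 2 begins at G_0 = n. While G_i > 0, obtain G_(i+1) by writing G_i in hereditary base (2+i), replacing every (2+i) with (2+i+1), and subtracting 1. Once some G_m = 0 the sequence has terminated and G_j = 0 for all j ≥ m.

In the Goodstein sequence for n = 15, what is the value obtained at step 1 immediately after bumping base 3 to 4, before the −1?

1284

i=0: 15 = 2^(2 + 1) + 2^2 + 2 + 1 (b=2); 2→3: 3^(3 + 1) + 3^3 + 3 + 1 = 112; 112−1 = 111
i=1: 111 = 3^(3 + 1) + 3^3 + 3 (b=3); 3→4: 4^(4 + 1) + 4^4 + 4 = 1284; 1284−1 = 1283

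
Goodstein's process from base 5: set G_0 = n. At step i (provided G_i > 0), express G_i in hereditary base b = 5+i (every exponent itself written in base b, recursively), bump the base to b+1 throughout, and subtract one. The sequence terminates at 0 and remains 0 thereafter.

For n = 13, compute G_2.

15

13 —HB5→ 2·5 + 3 —bump→ 2·6 + 3 = 15 —(−1)→ 14
14 —HB6→ 2·6 + 2 —bump→ 2·7 + 2 = 16 —(−1)→ 15
15 —HB7→ 2·7 + 1 —bump→ 2·8 + 1 = 17 —(−1)→ 16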